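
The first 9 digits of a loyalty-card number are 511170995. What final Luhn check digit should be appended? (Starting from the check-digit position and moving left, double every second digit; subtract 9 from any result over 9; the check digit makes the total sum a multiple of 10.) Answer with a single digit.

Partial digits right→left: 5 9 9 0 7 1 1 1 5
Double every second digit counting from the check-digit position (so the 1st, 3rd, 5th, ... of the partial from the right).
  doubled (with −9 where >9): 1 9 5 2 1 → sum 18
  kept as-is: 9 0 1 1 → sum 11
Total = 18 + 11 = 29.
Check digit = (10 − (29 mod 10)) mod 10 = 1.

1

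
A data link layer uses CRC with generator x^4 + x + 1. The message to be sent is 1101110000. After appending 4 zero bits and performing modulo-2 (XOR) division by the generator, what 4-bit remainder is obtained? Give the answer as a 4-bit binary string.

1010

Append 4 zeros: 11011100000000. Divide by 10011 (XOR where the leading bit is 1):
  pos 0: 11011 XOR 10011 = 01000
  pos 1: 10001 XOR 10011 = 00010
  pos 4: 10000 XOR 10011 = 00011
  pos 7: 11000 XOR 10011 = 01011
  pos 8: 10110 XOR 10011 = 00101
Remainder (last 4 bits) = 1010. This is the CRC / FCS.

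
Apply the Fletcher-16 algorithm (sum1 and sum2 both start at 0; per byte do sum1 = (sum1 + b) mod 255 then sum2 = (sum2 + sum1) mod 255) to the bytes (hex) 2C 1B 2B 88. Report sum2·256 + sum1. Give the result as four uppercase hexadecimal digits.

Running sums (mod 255):
  after byte 0 (2C): sum1=44, sum2=44
  after byte 1 (1B): sum1=71, sum2=115
  after byte 2 (2B): sum1=114, sum2=229
  after byte 3 (88): sum1=250, sum2=224
Checksum = sum2·256 + sum1 = 224·256 + 250 = 57594 = 0xE0FA.

E0FA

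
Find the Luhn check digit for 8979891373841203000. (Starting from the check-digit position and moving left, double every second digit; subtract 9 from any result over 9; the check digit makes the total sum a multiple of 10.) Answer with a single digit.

3

Partial digits right→left: 0 0 0 3 0 2 1 4 8 3 7 3 1 9 8 9 7 9 8
Double every second digit counting from the check-digit position (so the 1st, 3rd, 5th, ... of the partial from the right).
  doubled (with −9 where >9): 0 0 0 2 7 5 2 7 5 7 → sum 35
  kept as-is: 0 3 2 4 3 3 9 9 9 → sum 42
Total = 35 + 42 = 77.
Check digit = (10 − (77 mod 10)) mod 10 = 3.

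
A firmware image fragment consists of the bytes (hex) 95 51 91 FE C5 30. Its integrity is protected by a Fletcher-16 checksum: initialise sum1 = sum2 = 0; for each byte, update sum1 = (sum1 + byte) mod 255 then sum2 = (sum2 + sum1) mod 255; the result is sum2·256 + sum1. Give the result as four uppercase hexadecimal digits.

Running sums (mod 255):
  after byte 0 (95): sum1=149, sum2=149
  after byte 1 (51): sum1=230, sum2=124
  after byte 2 (91): sum1=120, sum2=244
  after byte 3 (FE): sum1=119, sum2=108
  after byte 4 (C5): sum1=61, sum2=169
  after byte 5 (30): sum1=109, sum2=23
Checksum = sum2·256 + sum1 = 23·256 + 109 = 5997 = 0x176D.

176D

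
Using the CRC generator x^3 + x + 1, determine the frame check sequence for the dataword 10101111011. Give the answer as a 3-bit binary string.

100

Append 3 zeros: 10101111011000. Divide by 1011 (XOR where the leading bit is 1):
  pos 0: 1010 XOR 1011 = 0001
  pos 3: 1111 XOR 1011 = 0100
  pos 4: 1001 XOR 1011 = 0010
  pos 6: 1001 XOR 1011 = 0010
  pos 8: 1010 XOR 1011 = 0001
Remainder (last 3 bits) = 100. This is the CRC / FCS.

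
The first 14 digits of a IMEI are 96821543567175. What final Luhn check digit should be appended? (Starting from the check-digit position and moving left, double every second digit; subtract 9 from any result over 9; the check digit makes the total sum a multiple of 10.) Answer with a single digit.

9

Partial digits right→left: 5 7 1 7 6 5 3 4 5 1 2 8 6 9
Double every second digit counting from the check-digit position (so the 1st, 3rd, 5th, ... of the partial from the right).
  doubled (with −9 where >9): 1 2 3 6 1 4 3 → sum 20
  kept as-is: 7 7 5 4 1 8 9 → sum 41
Total = 20 + 41 = 61.
Check digit = (10 − (61 mod 10)) mod 10 = 9.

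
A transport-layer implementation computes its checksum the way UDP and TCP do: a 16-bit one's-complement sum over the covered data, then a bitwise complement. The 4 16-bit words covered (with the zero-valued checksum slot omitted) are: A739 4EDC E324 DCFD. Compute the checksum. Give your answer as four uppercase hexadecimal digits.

One's-complement addition (fold any carry out of bit 15 back into bit 0):
  0xA739 + 0x4EDC = 0x0F615
  0xF615 + 0xE324 = 0x1D939 → wrap carry → 0xD93A
  0xD93A + 0xDCFD = 0x1B637 → wrap carry → 0xB638
One's-complement sum = 0xB638.
Checksum = ~0xB638 & 0xFFFF = 0x49C7.

49C7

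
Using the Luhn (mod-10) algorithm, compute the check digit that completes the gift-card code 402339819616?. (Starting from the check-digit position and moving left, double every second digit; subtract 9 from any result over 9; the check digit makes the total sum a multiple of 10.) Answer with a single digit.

Partial digits right→left: 6 1 6 9 1 8 9 3 3 2 0 4
Double every second digit counting from the check-digit position (so the 1st, 3rd, 5th, ... of the partial from the right).
  doubled (with −9 where >9): 3 3 2 9 6 0 → sum 23
  kept as-is: 1 9 8 3 2 4 → sum 27
Total = 23 + 27 = 50.
Check digit = (10 − (50 mod 10)) mod 10 = 0.

0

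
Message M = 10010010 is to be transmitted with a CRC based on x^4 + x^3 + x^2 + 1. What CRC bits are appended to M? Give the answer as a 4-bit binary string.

1000

Append 4 zeros: 100100100000. Divide by 11101 (XOR where the leading bit is 1):
  pos 0: 10010 XOR 11101 = 01111
  pos 1: 11110 XOR 11101 = 00011
  pos 4: 11100 XOR 11101 = 00001
Remainder (last 4 bits) = 1000. This is the CRC / FCS.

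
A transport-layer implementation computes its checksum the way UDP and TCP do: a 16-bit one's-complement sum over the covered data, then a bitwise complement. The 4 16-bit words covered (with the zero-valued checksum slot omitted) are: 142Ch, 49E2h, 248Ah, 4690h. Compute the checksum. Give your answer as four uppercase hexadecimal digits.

36D7

One's-complement addition (fold any carry out of bit 15 back into bit 0):
  0x142C + 0x49E2 = 0x05E0E
  0x5E0E + 0x248A = 0x08298
  0x8298 + 0x4690 = 0x0C928
One's-complement sum = 0xC928.
Checksum = ~0xC928 & 0xFFFF = 0x36D7.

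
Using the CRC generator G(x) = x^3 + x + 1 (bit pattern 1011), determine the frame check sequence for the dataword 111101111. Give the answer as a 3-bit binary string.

Append 3 zeros: 111101111000. Divide by 1011 (XOR where the leading bit is 1):
  pos 0: 1111 XOR 1011 = 0100
  pos 1: 1000 XOR 1011 = 0011
  pos 3: 1111 XOR 1011 = 0100
  pos 4: 1001 XOR 1011 = 0010
  pos 6: 1010 XOR 1011 = 0001
Remainder (last 3 bits) = 100. This is the CRC / FCS.

100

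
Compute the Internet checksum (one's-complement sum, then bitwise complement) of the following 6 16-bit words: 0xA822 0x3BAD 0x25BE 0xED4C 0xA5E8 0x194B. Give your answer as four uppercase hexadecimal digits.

49F1

One's-complement addition (fold any carry out of bit 15 back into bit 0):
  0xA822 + 0x3BAD = 0x0E3CF
  0xE3CF + 0x25BE = 0x1098D → wrap carry → 0x098E
  0x098E + 0xED4C = 0x0F6DA
  0xF6DA + 0xA5E8 = 0x19CC2 → wrap carry → 0x9CC3
  0x9CC3 + 0x194B = 0x0B60E
One's-complement sum = 0xB60E.
Checksum = ~0xB60E & 0xFFFF = 0x49F1.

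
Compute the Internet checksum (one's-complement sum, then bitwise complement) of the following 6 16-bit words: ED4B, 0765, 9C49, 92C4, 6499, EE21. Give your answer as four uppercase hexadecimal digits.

8985

One's-complement addition (fold any carry out of bit 15 back into bit 0):
  0xED4B + 0x0765 = 0x0F4B0
  0xF4B0 + 0x9C49 = 0x190F9 → wrap carry → 0x90FA
  0x90FA + 0x92C4 = 0x123BE → wrap carry → 0x23BF
  0x23BF + 0x6499 = 0x08858
  0x8858 + 0xEE21 = 0x17679 → wrap carry → 0x767A
One's-complement sum = 0x767A.
Checksum = ~0x767A & 0xFFFF = 0x8985.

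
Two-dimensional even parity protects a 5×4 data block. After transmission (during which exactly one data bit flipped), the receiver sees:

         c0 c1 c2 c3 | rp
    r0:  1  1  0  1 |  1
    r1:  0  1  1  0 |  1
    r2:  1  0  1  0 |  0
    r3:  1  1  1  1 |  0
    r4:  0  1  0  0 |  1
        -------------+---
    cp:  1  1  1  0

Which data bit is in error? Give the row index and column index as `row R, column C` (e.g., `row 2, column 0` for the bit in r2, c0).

row 1, column 1

Recompute each row's even parity and compare to rp:
  r0: data parity 1, sent rp 1 → ok
  r1: data parity 0, sent rp 1 → mismatch
  r2: data parity 0, sent rp 0 → ok
  r3: data parity 0, sent rp 0 → ok
  r4: data parity 1, sent rp 1 → ok
Recompute each column's even parity and compare to cp:
  c0: data parity 1, sent cp 1 → ok
  c1: data parity 0, sent cp 1 → mismatch
  c2: data parity 1, sent cp 1 → ok
  c3: data parity 0, sent cp 0 → ok
Exactly one row (r1) and one column (c1) fail → the flipped bit is at their intersection.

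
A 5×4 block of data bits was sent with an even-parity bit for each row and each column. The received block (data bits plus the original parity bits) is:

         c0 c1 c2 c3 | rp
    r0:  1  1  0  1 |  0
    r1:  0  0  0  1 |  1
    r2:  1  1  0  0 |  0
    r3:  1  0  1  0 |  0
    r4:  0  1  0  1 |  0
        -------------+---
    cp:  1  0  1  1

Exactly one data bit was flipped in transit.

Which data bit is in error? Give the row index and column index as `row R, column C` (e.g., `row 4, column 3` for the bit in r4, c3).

Recompute each row's even parity and compare to rp:
  r0: data parity 1, sent rp 0 → mismatch
  r1: data parity 1, sent rp 1 → ok
  r2: data parity 0, sent rp 0 → ok
  r3: data parity 0, sent rp 0 → ok
  r4: data parity 0, sent rp 0 → ok
Recompute each column's even parity and compare to cp:
  c0: data parity 1, sent cp 1 → ok
  c1: data parity 1, sent cp 0 → mismatch
  c2: data parity 1, sent cp 1 → ok
  c3: data parity 1, sent cp 1 → ok
Exactly one row (r0) and one column (c1) fail → the flipped bit is at their intersection.

row 0, column 1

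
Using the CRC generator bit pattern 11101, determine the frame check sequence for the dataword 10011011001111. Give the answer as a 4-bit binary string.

Append 4 zeros: 100110110011110000. Divide by 11101 (XOR where the leading bit is 1):
  pos 0: 10011 XOR 11101 = 01110
  pos 1: 11100 XOR 11101 = 00001
  pos 5: 11100 XOR 11101 = 00001
  pos 9: 11111 XOR 11101 = 00010
  pos 12: 10000 XOR 11101 = 01101
  pos 13: 11010 XOR 11101 = 00111
Remainder (last 4 bits) = 0111. This is the CRC / FCS.

0111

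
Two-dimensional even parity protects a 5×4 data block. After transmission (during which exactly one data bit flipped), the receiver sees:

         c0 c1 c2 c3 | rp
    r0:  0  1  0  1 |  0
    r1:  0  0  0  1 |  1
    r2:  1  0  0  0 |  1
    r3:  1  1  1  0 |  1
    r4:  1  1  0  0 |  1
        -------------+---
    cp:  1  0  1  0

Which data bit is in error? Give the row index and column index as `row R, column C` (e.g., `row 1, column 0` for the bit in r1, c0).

row 4, column 1

Recompute each row's even parity and compare to rp:
  r0: data parity 0, sent rp 0 → ok
  r1: data parity 1, sent rp 1 → ok
  r2: data parity 1, sent rp 1 → ok
  r3: data parity 1, sent rp 1 → ok
  r4: data parity 0, sent rp 1 → mismatch
Recompute each column's even parity and compare to cp:
  c0: data parity 1, sent cp 1 → ok
  c1: data parity 1, sent cp 0 → mismatch
  c2: data parity 1, sent cp 1 → ok
  c3: data parity 0, sent cp 0 → ok
Exactly one row (r4) and one column (c1) fail → the flipped bit is at their intersection.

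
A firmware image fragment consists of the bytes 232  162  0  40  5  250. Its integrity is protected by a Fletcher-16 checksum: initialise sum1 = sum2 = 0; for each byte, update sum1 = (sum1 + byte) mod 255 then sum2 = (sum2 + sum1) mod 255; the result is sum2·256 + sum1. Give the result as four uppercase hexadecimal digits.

20B3

Running sums (mod 255):
  after byte 0 (232): sum1=232, sum2=232
  after byte 1 (162): sum1=139, sum2=116
  after byte 2 (0): sum1=139, sum2=0
  after byte 3 (40): sum1=179, sum2=179
  after byte 4 (5): sum1=184, sum2=108
  after byte 5 (250): sum1=179, sum2=32
Checksum = sum2·256 + sum1 = 32·256 + 179 = 8371 = 0x20B3.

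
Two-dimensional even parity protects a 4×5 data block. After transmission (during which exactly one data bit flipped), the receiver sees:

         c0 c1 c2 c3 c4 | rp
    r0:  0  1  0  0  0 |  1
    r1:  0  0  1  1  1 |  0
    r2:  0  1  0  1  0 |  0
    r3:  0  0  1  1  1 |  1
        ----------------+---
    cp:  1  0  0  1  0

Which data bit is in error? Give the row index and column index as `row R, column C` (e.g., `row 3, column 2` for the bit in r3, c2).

Recompute each row's even parity and compare to rp:
  r0: data parity 1, sent rp 1 → ok
  r1: data parity 1, sent rp 0 → mismatch
  r2: data parity 0, sent rp 0 → ok
  r3: data parity 1, sent rp 1 → ok
Recompute each column's even parity and compare to cp:
  c0: data parity 0, sent cp 1 → mismatch
  c1: data parity 0, sent cp 0 → ok
  c2: data parity 0, sent cp 0 → ok
  c3: data parity 1, sent cp 1 → ok
  c4: data parity 0, sent cp 0 → ok
Exactly one row (r1) and one column (c0) fail → the flipped bit is at their intersection.

row 1, column 0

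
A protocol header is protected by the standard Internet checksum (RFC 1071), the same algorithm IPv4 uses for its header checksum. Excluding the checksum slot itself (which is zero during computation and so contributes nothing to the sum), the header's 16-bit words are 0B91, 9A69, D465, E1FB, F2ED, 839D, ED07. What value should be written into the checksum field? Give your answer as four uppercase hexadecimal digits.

One's-complement addition (fold any carry out of bit 15 back into bit 0):
  0x0B91 + 0x9A69 = 0x0A5FA
  0xA5FA + 0xD465 = 0x17A5F → wrap carry → 0x7A60
  0x7A60 + 0xE1FB = 0x15C5B → wrap carry → 0x5C5C
  0x5C5C + 0xF2ED = 0x14F49 → wrap carry → 0x4F4A
  0x4F4A + 0x839D = 0x0D2E7
  0xD2E7 + 0xED07 = 0x1BFEE → wrap carry → 0xBFEF
One's-complement sum = 0xBFEF.
Checksum = ~0xBFEF & 0xFFFF = 0x4010.

4010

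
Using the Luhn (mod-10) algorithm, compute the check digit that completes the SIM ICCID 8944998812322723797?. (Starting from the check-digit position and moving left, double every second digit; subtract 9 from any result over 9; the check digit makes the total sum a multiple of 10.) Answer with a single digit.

Partial digits right→left: 7 9 7 3 2 7 2 2 3 2 1 8 8 9 9 4 4 9 8
Double every second digit counting from the check-digit position (so the 1st, 3rd, 5th, ... of the partial from the right).
  doubled (with −9 where >9): 5 5 4 4 6 2 7 9 8 7 → sum 57
  kept as-is: 9 3 7 2 2 8 9 4 9 → sum 53
Total = 57 + 53 = 110.
Check digit = (10 − (110 mod 10)) mod 10 = 0.

0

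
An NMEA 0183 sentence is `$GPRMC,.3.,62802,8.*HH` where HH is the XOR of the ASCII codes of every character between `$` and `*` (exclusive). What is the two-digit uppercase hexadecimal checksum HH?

7C

XOR the ASCII codes of the payload characters:
  'G' = 0x47 → acc = 0x47
  'P' = 0x50 → acc = 0x17
  'R' = 0x52 → acc = 0x45
  'M' = 0x4D → acc = 0x08
  'C' = 0x43 → acc = 0x4B
  ',' = 0x2C → acc = 0x67
  '.' = 0x2E → acc = 0x49
  '3' = 0x33 → acc = 0x7A
  '.' = 0x2E → acc = 0x54
  ',' = 0x2C → acc = 0x78
  '6' = 0x36 → acc = 0x4E
  '2' = 0x32 → acc = 0x7C
  '8' = 0x38 → acc = 0x44
  '0' = 0x30 → acc = 0x74
  '2' = 0x32 → acc = 0x46
  ',' = 0x2C → acc = 0x6A
  '8' = 0x38 → acc = 0x52
  '.' = 0x2E → acc = 0x7C
Checksum = 0x7C.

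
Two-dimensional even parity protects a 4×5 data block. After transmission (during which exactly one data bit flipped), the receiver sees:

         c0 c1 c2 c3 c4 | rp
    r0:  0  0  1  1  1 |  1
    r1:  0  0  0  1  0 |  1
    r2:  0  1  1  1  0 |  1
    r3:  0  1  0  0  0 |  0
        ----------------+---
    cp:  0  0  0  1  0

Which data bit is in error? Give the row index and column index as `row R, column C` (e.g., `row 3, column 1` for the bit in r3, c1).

Recompute each row's even parity and compare to rp:
  r0: data parity 1, sent rp 1 → ok
  r1: data parity 1, sent rp 1 → ok
  r2: data parity 1, sent rp 1 → ok
  r3: data parity 1, sent rp 0 → mismatch
Recompute each column's even parity and compare to cp:
  c0: data parity 0, sent cp 0 → ok
  c1: data parity 0, sent cp 0 → ok
  c2: data parity 0, sent cp 0 → ok
  c3: data parity 1, sent cp 1 → ok
  c4: data parity 1, sent cp 0 → mismatch
Exactly one row (r3) and one column (c4) fail → the flipped bit is at their intersection.

row 3, column 4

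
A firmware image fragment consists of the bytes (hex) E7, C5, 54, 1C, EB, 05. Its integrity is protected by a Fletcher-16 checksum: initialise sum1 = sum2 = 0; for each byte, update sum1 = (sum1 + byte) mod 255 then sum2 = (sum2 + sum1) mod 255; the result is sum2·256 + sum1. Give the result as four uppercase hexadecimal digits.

CE0F

Running sums (mod 255):
  after byte 0 (E7): sum1=231, sum2=231
  after byte 1 (C5): sum1=173, sum2=149
  after byte 2 (54): sum1=2, sum2=151
  after byte 3 (1C): sum1=30, sum2=181
  after byte 4 (EB): sum1=10, sum2=191
  after byte 5 (05): sum1=15, sum2=206
Checksum = sum2·256 + sum1 = 206·256 + 15 = 52751 = 0xCE0F.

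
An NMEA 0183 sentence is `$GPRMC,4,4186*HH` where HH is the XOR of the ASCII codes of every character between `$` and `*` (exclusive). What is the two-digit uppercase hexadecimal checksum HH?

XOR the ASCII codes of the payload characters:
  'G' = 0x47 → acc = 0x47
  'P' = 0x50 → acc = 0x17
  'R' = 0x52 → acc = 0x45
  'M' = 0x4D → acc = 0x08
  'C' = 0x43 → acc = 0x4B
  ',' = 0x2C → acc = 0x67
  '4' = 0x34 → acc = 0x53
  ',' = 0x2C → acc = 0x7F
  '4' = 0x34 → acc = 0x4B
  '1' = 0x31 → acc = 0x7A
  '8' = 0x38 → acc = 0x42
  '6' = 0x36 → acc = 0x74
Checksum = 0x74.

74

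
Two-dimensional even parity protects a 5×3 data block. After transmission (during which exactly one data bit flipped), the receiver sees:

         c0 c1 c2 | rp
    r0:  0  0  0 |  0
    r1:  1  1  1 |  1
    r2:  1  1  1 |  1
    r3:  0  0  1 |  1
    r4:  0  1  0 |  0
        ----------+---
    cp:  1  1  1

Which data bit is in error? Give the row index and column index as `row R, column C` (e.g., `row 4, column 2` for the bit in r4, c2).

row 4, column 0

Recompute each row's even parity and compare to rp:
  r0: data parity 0, sent rp 0 → ok
  r1: data parity 1, sent rp 1 → ok
  r2: data parity 1, sent rp 1 → ok
  r3: data parity 1, sent rp 1 → ok
  r4: data parity 1, sent rp 0 → mismatch
Recompute each column's even parity and compare to cp:
  c0: data parity 0, sent cp 1 → mismatch
  c1: data parity 1, sent cp 1 → ok
  c2: data parity 1, sent cp 1 → ok
Exactly one row (r4) and one column (c0) fail → the flipped bit is at their intersection.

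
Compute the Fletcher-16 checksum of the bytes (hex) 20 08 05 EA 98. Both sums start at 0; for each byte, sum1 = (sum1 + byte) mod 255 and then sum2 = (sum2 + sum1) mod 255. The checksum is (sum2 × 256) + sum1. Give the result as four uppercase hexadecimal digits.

Running sums (mod 255):
  after byte 0 (20): sum1=32, sum2=32
  after byte 1 (08): sum1=40, sum2=72
  after byte 2 (05): sum1=45, sum2=117
  after byte 3 (EA): sum1=24, sum2=141
  after byte 4 (98): sum1=176, sum2=62
Checksum = sum2·256 + sum1 = 62·256 + 176 = 16048 = 0x3EB0.

3EB0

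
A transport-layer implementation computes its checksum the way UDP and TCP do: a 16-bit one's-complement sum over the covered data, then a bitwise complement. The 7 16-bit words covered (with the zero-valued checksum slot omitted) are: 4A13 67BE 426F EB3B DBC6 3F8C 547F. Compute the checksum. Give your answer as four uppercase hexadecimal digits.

One's-complement addition (fold any carry out of bit 15 back into bit 0):
  0x4A13 + 0x67BE = 0x0B1D1
  0xB1D1 + 0x426F = 0x0F440
  0xF440 + 0xEB3B = 0x1DF7B → wrap carry → 0xDF7C
  0xDF7C + 0xDBC6 = 0x1BB42 → wrap carry → 0xBB43
  0xBB43 + 0x3F8C = 0x0FACF
  0xFACF + 0x547F = 0x14F4E → wrap carry → 0x4F4F
One's-complement sum = 0x4F4F.
Checksum = ~0x4F4F & 0xFFFF = 0xB0B0.

B0B0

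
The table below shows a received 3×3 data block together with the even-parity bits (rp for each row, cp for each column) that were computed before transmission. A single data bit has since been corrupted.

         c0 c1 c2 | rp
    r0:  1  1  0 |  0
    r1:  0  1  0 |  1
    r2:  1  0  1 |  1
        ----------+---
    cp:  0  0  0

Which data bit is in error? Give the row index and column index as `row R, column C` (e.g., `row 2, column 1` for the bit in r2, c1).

row 2, column 2

Recompute each row's even parity and compare to rp:
  r0: data parity 0, sent rp 0 → ok
  r1: data parity 1, sent rp 1 → ok
  r2: data parity 0, sent rp 1 → mismatch
Recompute each column's even parity and compare to cp:
  c0: data parity 0, sent cp 0 → ok
  c1: data parity 0, sent cp 0 → ok
  c2: data parity 1, sent cp 0 → mismatch
Exactly one row (r2) and one column (c2) fail → the flipped bit is at their intersection.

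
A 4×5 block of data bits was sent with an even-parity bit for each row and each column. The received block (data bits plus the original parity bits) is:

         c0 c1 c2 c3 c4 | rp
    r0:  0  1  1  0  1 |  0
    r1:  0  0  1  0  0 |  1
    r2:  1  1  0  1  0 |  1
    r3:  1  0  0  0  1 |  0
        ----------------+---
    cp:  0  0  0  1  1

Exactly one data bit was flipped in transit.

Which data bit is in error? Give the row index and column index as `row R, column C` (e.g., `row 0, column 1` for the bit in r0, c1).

Recompute each row's even parity and compare to rp:
  r0: data parity 1, sent rp 0 → mismatch
  r1: data parity 1, sent rp 1 → ok
  r2: data parity 1, sent rp 1 → ok
  r3: data parity 0, sent rp 0 → ok
Recompute each column's even parity and compare to cp:
  c0: data parity 0, sent cp 0 → ok
  c1: data parity 0, sent cp 0 → ok
  c2: data parity 0, sent cp 0 → ok
  c3: data parity 1, sent cp 1 → ok
  c4: data parity 0, sent cp 1 → mismatch
Exactly one row (r0) and one column (c4) fail → the flipped bit is at their intersection.

row 0, column 4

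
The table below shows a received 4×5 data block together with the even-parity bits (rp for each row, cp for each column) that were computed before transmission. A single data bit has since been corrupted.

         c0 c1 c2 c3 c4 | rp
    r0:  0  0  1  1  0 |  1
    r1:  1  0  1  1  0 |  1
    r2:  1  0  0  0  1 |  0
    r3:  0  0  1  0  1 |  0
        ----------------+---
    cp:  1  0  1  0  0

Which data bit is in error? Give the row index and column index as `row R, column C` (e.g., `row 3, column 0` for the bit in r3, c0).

row 0, column 0

Recompute each row's even parity and compare to rp:
  r0: data parity 0, sent rp 1 → mismatch
  r1: data parity 1, sent rp 1 → ok
  r2: data parity 0, sent rp 0 → ok
  r3: data parity 0, sent rp 0 → ok
Recompute each column's even parity and compare to cp:
  c0: data parity 0, sent cp 1 → mismatch
  c1: data parity 0, sent cp 0 → ok
  c2: data parity 1, sent cp 1 → ok
  c3: data parity 0, sent cp 0 → ok
  c4: data parity 0, sent cp 0 → ok
Exactly one row (r0) and one column (c0) fail → the flipped bit is at their intersection.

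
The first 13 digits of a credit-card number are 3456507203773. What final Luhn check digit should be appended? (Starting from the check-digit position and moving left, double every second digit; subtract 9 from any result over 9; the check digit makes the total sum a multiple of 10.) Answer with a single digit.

Partial digits right→left: 3 7 7 3 0 2 7 0 5 6 5 4 3
Double every second digit counting from the check-digit position (so the 1st, 3rd, 5th, ... of the partial from the right).
  doubled (with −9 where >9): 6 5 0 5 1 1 6 → sum 24
  kept as-is: 7 3 2 0 6 4 → sum 22
Total = 24 + 22 = 46.
Check digit = (10 − (46 mod 10)) mod 10 = 4.

4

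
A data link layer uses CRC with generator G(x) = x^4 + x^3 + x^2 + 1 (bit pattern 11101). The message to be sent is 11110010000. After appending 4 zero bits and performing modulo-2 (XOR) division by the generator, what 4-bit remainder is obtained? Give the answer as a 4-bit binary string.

Append 4 zeros: 111100100000000. Divide by 11101 (XOR where the leading bit is 1):
  pos 0: 11110 XOR 11101 = 00011
  pos 3: 11010 XOR 11101 = 00111
  pos 5: 11100 XOR 11101 = 00001
  pos 9: 10000 XOR 11101 = 01101
  pos 10: 11010 XOR 11101 = 00111
Remainder (last 4 bits) = 0111. This is the CRC / FCS.

0111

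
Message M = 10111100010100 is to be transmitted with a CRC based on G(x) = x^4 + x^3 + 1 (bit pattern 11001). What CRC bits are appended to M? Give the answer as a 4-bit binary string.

1101

Append 4 zeros: 101111000101000000. Divide by 11001 (XOR where the leading bit is 1):
  pos 0: 10111 XOR 11001 = 01110
  pos 1: 11101 XOR 11001 = 00100
  pos 3: 10000 XOR 11001 = 01001
  pos 4: 10010 XOR 11001 = 01011
  pos 5: 10111 XOR 11001 = 01110
  pos 6: 11100 XOR 11001 = 00101
  pos 8: 10110 XOR 11001 = 01111
  pos 9: 11110 XOR 11001 = 00111
  pos 11: 11100 XOR 11001 = 00101
  pos 13: 10100 XOR 11001 = 01101
Remainder (last 4 bits) = 1101. This is the CRC / FCS.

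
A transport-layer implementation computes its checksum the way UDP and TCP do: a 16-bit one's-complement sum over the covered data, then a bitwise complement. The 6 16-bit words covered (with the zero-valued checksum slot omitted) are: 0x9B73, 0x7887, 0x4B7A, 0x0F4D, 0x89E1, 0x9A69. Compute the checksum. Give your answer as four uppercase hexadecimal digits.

One's-complement addition (fold any carry out of bit 15 back into bit 0):
  0x9B73 + 0x7887 = 0x113FA → wrap carry → 0x13FB
  0x13FB + 0x4B7A = 0x05F75
  0x5F75 + 0x0F4D = 0x06EC2
  0x6EC2 + 0x89E1 = 0x0F8A3
  0xF8A3 + 0x9A69 = 0x1930C → wrap carry → 0x930D
One's-complement sum = 0x930D.
Checksum = ~0x930D & 0xFFFF = 0x6CF2.

6CF2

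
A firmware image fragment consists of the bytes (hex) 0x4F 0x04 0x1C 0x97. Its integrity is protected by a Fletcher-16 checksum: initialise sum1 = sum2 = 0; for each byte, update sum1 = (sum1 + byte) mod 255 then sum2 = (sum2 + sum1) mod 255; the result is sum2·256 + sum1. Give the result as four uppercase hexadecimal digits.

1907

Running sums (mod 255):
  after byte 0 (0x4F): sum1=79, sum2=79
  after byte 1 (0x04): sum1=83, sum2=162
  after byte 2 (0x1C): sum1=111, sum2=18
  after byte 3 (0x97): sum1=7, sum2=25
Checksum = sum2·256 + sum1 = 25·256 + 7 = 6407 = 0x1907.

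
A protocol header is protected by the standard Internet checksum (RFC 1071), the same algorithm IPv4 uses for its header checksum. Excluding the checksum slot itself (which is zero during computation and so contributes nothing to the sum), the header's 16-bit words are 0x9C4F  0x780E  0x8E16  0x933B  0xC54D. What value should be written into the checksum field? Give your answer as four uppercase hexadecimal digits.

One's-complement addition (fold any carry out of bit 15 back into bit 0):
  0x9C4F + 0x780E = 0x1145D → wrap carry → 0x145E
  0x145E + 0x8E16 = 0x0A274
  0xA274 + 0x933B = 0x135AF → wrap carry → 0x35B0
  0x35B0 + 0xC54D = 0x0FAFD
One's-complement sum = 0xFAFD.
Checksum = ~0xFAFD & 0xFFFF = 0x0502.

0502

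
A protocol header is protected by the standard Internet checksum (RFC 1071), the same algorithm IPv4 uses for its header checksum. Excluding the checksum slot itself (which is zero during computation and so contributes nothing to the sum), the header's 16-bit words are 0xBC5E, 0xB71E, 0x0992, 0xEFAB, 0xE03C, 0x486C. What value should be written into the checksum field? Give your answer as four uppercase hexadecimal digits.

6A9B

One's-complement addition (fold any carry out of bit 15 back into bit 0):
  0xBC5E + 0xB71E = 0x1737C → wrap carry → 0x737D
  0x737D + 0x0992 = 0x07D0F
  0x7D0F + 0xEFAB = 0x16CBA → wrap carry → 0x6CBB
  0x6CBB + 0xE03C = 0x14CF7 → wrap carry → 0x4CF8
  0x4CF8 + 0x486C = 0x09564
One's-complement sum = 0x9564.
Checksum = ~0x9564 & 0xFFFF = 0x6A9B.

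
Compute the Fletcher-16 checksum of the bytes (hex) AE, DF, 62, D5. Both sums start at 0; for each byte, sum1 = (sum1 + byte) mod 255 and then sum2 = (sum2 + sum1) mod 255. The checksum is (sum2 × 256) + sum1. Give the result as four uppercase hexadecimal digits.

Running sums (mod 255):
  after byte 0 (AE): sum1=174, sum2=174
  after byte 1 (DF): sum1=142, sum2=61
  after byte 2 (62): sum1=240, sum2=46
  after byte 3 (D5): sum1=198, sum2=244
Checksum = sum2·256 + sum1 = 244·256 + 198 = 62662 = 0xF4C6.

F4C6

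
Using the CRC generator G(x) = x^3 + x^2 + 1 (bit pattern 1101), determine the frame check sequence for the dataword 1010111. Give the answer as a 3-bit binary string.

100

Append 3 zeros: 1010111000. Divide by 1101 (XOR where the leading bit is 1):
  pos 0: 1010 XOR 1101 = 0111
  pos 1: 1111 XOR 1101 = 0010
  pos 3: 1011 XOR 1101 = 0110
  pos 4: 1100 XOR 1101 = 0001
Remainder (last 3 bits) = 100. This is the CRC / FCS.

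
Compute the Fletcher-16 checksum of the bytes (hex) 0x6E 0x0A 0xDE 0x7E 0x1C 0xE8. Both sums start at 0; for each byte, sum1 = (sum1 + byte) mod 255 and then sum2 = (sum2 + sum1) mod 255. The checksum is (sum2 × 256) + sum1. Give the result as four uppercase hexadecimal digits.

Running sums (mod 255):
  after byte 0 (0x6E): sum1=110, sum2=110
  after byte 1 (0x0A): sum1=120, sum2=230
  after byte 2 (0xDE): sum1=87, sum2=62
  after byte 3 (0x7E): sum1=213, sum2=20
  after byte 4 (0x1C): sum1=241, sum2=6
  after byte 5 (0xE8): sum1=218, sum2=224
Checksum = sum2·256 + sum1 = 224·256 + 218 = 57562 = 0xE0DA.

E0DA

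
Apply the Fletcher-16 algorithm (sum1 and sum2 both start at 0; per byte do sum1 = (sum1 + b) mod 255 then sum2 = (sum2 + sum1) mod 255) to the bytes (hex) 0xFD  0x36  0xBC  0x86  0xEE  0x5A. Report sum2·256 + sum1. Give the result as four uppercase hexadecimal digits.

Running sums (mod 255):
  after byte 0 (0xFD): sum1=253, sum2=253
  after byte 1 (0x36): sum1=52, sum2=50
  after byte 2 (0xBC): sum1=240, sum2=35
  after byte 3 (0x86): sum1=119, sum2=154
  after byte 4 (0xEE): sum1=102, sum2=1
  after byte 5 (0x5A): sum1=192, sum2=193
Checksum = sum2·256 + sum1 = 193·256 + 192 = 49600 = 0xC1C0.

C1C0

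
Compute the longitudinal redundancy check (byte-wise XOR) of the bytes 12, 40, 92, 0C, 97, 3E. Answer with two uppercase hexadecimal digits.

XOR the bytes together:
  start with 0x12
  0x12 ⊕ 0x40 = 0x52
  0x52 ⊕ 0x92 = 0xC0
  0xC0 ⊕ 0x0C = 0xCC
  0xCC ⊕ 0x97 = 0x5B
  0x5B ⊕ 0x3E = 0x65

65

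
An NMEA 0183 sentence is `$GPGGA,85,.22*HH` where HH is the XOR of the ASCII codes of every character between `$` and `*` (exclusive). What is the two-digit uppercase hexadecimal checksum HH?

75

XOR the ASCII codes of the payload characters:
  'G' = 0x47 → acc = 0x47
  'P' = 0x50 → acc = 0x17
  'G' = 0x47 → acc = 0x50
  'G' = 0x47 → acc = 0x17
  'A' = 0x41 → acc = 0x56
  ',' = 0x2C → acc = 0x7A
  '8' = 0x38 → acc = 0x42
  '5' = 0x35 → acc = 0x77
  ',' = 0x2C → acc = 0x5B
  '.' = 0x2E → acc = 0x75
  '2' = 0x32 → acc = 0x47
  '2' = 0x32 → acc = 0x75
Checksum = 0x75.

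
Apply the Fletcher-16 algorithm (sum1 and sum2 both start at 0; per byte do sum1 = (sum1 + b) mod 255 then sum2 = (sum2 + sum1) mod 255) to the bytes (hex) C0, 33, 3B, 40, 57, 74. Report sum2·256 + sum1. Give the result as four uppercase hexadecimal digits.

553B

Running sums (mod 255):
  after byte 0 (C0): sum1=192, sum2=192
  after byte 1 (33): sum1=243, sum2=180
  after byte 2 (3B): sum1=47, sum2=227
  after byte 3 (40): sum1=111, sum2=83
  after byte 4 (57): sum1=198, sum2=26
  after byte 5 (74): sum1=59, sum2=85
Checksum = sum2·256 + sum1 = 85·256 + 59 = 21819 = 0x553B.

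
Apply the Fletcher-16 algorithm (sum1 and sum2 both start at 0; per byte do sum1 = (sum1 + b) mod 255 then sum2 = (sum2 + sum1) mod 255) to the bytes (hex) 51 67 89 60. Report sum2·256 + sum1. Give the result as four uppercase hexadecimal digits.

Running sums (mod 255):
  after byte 0 (51): sum1=81, sum2=81
  after byte 1 (67): sum1=184, sum2=10
  after byte 2 (89): sum1=66, sum2=76
  after byte 3 (60): sum1=162, sum2=238
Checksum = sum2·256 + sum1 = 238·256 + 162 = 61090 = 0xEEA2.

EEA2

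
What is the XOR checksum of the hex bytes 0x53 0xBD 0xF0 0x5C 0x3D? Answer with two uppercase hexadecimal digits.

7F

XOR the bytes together:
  start with 0x53
  0x53 ⊕ 0xBD = 0xEE
  0xEE ⊕ 0xF0 = 0x1E
  0x1E ⊕ 0x5C = 0x42
  0x42 ⊕ 0x3D = 0x7F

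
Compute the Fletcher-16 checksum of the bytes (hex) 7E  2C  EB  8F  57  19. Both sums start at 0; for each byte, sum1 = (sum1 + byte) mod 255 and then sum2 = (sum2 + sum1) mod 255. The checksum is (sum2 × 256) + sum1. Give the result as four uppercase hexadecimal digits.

Running sums (mod 255):
  after byte 0 (7E): sum1=126, sum2=126
  after byte 1 (2C): sum1=170, sum2=41
  after byte 2 (EB): sum1=150, sum2=191
  after byte 3 (8F): sum1=38, sum2=229
  after byte 4 (57): sum1=125, sum2=99
  after byte 5 (19): sum1=150, sum2=249
Checksum = sum2·256 + sum1 = 249·256 + 150 = 63894 = 0xF996.

F996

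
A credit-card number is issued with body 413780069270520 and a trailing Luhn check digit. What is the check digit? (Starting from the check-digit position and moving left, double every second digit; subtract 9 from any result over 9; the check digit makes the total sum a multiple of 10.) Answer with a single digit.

6

Partial digits right→left: 0 2 5 0 7 2 9 6 0 0 8 7 3 1 4
Double every second digit counting from the check-digit position (so the 1st, 3rd, 5th, ... of the partial from the right).
  doubled (with −9 where >9): 0 1 5 9 0 7 6 8 → sum 36
  kept as-is: 2 0 2 6 0 7 1 → sum 18
Total = 36 + 18 = 54.
Check digit = (10 − (54 mod 10)) mod 10 = 6.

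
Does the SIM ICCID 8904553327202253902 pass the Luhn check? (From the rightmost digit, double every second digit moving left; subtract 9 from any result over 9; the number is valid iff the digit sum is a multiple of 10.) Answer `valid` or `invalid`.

From the right, keep odd positions and double even positions (subtract 9 from any doubled value over 9):
  doubled (positions 2,4,...): 0 6 4 0 5 6 1 8 9 → sum 39
  kept (positions 1,3,...): 2 9 5 2 2 2 3 5 0 8 → sum 38
Total = 77.
77 mod 10 = 7, so the number is invalid.

invalid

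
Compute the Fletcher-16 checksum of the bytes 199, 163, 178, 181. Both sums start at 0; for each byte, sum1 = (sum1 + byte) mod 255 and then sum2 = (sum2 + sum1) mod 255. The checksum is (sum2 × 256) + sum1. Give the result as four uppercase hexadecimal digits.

Running sums (mod 255):
  after byte 0 (199): sum1=199, sum2=199
  after byte 1 (163): sum1=107, sum2=51
  after byte 2 (178): sum1=30, sum2=81
  after byte 3 (181): sum1=211, sum2=37
Checksum = sum2·256 + sum1 = 37·256 + 211 = 9683 = 0x25D3.

25D3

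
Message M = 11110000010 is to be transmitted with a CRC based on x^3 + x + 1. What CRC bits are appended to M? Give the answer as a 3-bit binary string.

001

Append 3 zeros: 11110000010000. Divide by 1011 (XOR where the leading bit is 1):
  pos 0: 1111 XOR 1011 = 0100
  pos 1: 1000 XOR 1011 = 0011
  pos 3: 1100 XOR 1011 = 0111
  pos 4: 1110 XOR 1011 = 0101
  pos 5: 1010 XOR 1011 = 0001
  pos 8: 1100 XOR 1011 = 0111
  pos 9: 1110 XOR 1011 = 0101
  pos 10: 1010 XOR 1011 = 0001
Remainder (last 3 bits) = 001. This is the CRC / FCS.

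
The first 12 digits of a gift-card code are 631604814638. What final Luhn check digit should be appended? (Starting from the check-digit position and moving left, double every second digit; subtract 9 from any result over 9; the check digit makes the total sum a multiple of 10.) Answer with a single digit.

9

Partial digits right→left: 8 3 6 4 1 8 4 0 6 1 3 6
Double every second digit counting from the check-digit position (so the 1st, 3rd, 5th, ... of the partial from the right).
  doubled (with −9 where >9): 7 3 2 8 3 6 → sum 29
  kept as-is: 3 4 8 0 1 6 → sum 22
Total = 29 + 22 = 51.
Check digit = (10 − (51 mod 10)) mod 10 = 9.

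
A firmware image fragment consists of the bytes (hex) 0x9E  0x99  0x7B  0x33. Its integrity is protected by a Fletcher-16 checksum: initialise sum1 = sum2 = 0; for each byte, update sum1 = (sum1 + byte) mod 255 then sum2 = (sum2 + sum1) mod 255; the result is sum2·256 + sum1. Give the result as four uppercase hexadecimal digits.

Running sums (mod 255):
  after byte 0 (0x9E): sum1=158, sum2=158
  after byte 1 (0x99): sum1=56, sum2=214
  after byte 2 (0x7B): sum1=179, sum2=138
  after byte 3 (0x33): sum1=230, sum2=113
Checksum = sum2·256 + sum1 = 113·256 + 230 = 29158 = 0x71E6.

71E6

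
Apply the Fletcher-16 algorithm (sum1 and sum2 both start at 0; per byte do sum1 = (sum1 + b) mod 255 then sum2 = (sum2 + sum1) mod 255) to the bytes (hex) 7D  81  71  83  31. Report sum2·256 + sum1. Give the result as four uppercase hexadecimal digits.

0625

Running sums (mod 255):
  after byte 0 (7D): sum1=125, sum2=125
  after byte 1 (81): sum1=254, sum2=124
  after byte 2 (71): sum1=112, sum2=236
  after byte 3 (83): sum1=243, sum2=224
  after byte 4 (31): sum1=37, sum2=6
Checksum = sum2·256 + sum1 = 6·256 + 37 = 1573 = 0x0625.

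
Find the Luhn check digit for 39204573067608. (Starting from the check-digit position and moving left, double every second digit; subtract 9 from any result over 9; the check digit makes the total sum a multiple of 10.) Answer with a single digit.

8

Partial digits right→left: 8 0 6 7 6 0 3 7 5 4 0 2 9 3
Double every second digit counting from the check-digit position (so the 1st, 3rd, 5th, ... of the partial from the right).
  doubled (with −9 where >9): 7 3 3 6 1 0 9 → sum 29
  kept as-is: 0 7 0 7 4 2 3 → sum 23
Total = 29 + 23 = 52.
Check digit = (10 − (52 mod 10)) mod 10 = 8.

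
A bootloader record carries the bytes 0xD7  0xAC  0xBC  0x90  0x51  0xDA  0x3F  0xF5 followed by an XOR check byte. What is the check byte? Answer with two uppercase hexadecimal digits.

XOR the bytes together:
  start with 0xD7
  0xD7 ⊕ 0xAC = 0x7B
  0x7B ⊕ 0xBC = 0xC7
  0xC7 ⊕ 0x90 = 0x57
  0x57 ⊕ 0x51 = 0x06
  0x06 ⊕ 0xDA = 0xDC
  0xDC ⊕ 0x3F = 0xE3
  0xE3 ⊕ 0xF5 = 0x16

16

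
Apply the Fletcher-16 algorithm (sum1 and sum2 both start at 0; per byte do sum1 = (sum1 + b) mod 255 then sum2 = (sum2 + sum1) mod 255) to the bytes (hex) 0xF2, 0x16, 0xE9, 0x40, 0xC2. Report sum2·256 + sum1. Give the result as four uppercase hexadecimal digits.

18F5

Running sums (mod 255):
  after byte 0 (0xF2): sum1=242, sum2=242
  after byte 1 (0x16): sum1=9, sum2=251
  after byte 2 (0xE9): sum1=242, sum2=238
  after byte 3 (0x40): sum1=51, sum2=34
  after byte 4 (0xC2): sum1=245, sum2=24
Checksum = sum2·256 + sum1 = 24·256 + 245 = 6389 = 0x18F5.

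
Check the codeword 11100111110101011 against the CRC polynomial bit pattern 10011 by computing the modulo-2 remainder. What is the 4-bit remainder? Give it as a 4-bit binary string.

1010

Modulo-2 division of 11100111110101011 by 10011:
  pos 0: 11100 XOR 10011 = 01111
  pos 1: 11111 XOR 10011 = 01100
  pos 2: 11001 XOR 10011 = 01010
  pos 3: 10101 XOR 10011 = 00110
  pos 5: 11011 XOR 10011 = 01000
  pos 6: 10000 XOR 10011 = 00011
  pos 9: 11101 XOR 10011 = 01110
  pos 10: 11100 XOR 10011 = 01111
  pos 11: 11111 XOR 10011 = 01100
  pos 12: 11001 XOR 10011 = 01010
Remainder = 1010 (nonzero — an error is detected).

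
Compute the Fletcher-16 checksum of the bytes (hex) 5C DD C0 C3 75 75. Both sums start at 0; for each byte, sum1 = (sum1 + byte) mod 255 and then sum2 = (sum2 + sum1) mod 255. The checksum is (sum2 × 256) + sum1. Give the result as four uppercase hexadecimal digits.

Running sums (mod 255):
  after byte 0 (5C): sum1=92, sum2=92
  after byte 1 (DD): sum1=58, sum2=150
  after byte 2 (C0): sum1=250, sum2=145
  after byte 3 (C3): sum1=190, sum2=80
  after byte 4 (75): sum1=52, sum2=132
  after byte 5 (75): sum1=169, sum2=46
Checksum = sum2·256 + sum1 = 46·256 + 169 = 11945 = 0x2EA9.

2EA9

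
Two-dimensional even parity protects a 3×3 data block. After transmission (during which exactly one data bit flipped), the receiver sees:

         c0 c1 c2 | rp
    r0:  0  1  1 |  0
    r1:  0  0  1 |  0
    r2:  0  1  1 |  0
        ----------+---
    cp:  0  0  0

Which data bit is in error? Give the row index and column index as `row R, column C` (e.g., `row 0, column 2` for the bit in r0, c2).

row 1, column 2

Recompute each row's even parity and compare to rp:
  r0: data parity 0, sent rp 0 → ok
  r1: data parity 1, sent rp 0 → mismatch
  r2: data parity 0, sent rp 0 → ok
Recompute each column's even parity and compare to cp:
  c0: data parity 0, sent cp 0 → ok
  c1: data parity 0, sent cp 0 → ok
  c2: data parity 1, sent cp 0 → mismatch
Exactly one row (r1) and one column (c2) fail → the flipped bit is at their intersection.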